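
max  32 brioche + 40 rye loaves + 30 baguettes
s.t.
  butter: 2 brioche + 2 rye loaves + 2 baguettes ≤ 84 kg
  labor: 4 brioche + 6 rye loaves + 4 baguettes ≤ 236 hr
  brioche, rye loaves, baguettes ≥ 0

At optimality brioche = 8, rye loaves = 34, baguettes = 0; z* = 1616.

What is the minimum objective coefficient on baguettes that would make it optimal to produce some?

At the optimum: butter uses 84 of 84 (binding); labor uses 236 of 236 (binding).
Dual feasibility on the basic columns requires 2·y_butter + 4·y_labor = 32, 2·y_butter + 6·y_labor = 40.
→ y_butter = 8 and y_labor = 4.
baguettes enters the basis when its profit ≥ yᵀa₃ = 8·2 + 4·4 = 32.

32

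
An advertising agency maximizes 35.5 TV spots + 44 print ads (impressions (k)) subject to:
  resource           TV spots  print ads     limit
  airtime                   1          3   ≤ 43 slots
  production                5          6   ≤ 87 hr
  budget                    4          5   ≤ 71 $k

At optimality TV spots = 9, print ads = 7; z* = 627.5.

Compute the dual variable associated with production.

At the optimum: airtime uses 30 of 43 (slack = 13); production uses 87 of 87 (binding); budget uses 71 of 71 (binding).
By complementary slackness, y = 0 for the non-binding constraint.
The binding rows give the dual system: 5·y_production + 4·y_budget = 35.5 and 6·y_production + 5·y_budget = 44.
→ y_production = 1.5 and y_budget = 7.
Shadow price of production = 1.5.

1.5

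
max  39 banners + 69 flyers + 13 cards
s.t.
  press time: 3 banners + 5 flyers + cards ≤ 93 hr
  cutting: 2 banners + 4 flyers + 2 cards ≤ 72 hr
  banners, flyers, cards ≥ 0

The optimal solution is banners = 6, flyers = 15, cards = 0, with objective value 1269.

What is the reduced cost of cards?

-8

Both press time and cutting are binding at x*.
From A_Bᵀ y = c: 3·y_press time + 2·y_cutting = 39; 5·y_press time + 4·y_cutting = 69.
→ y_press time = 9 and y_cutting = 6.
Reduced cost of cards: c₃ − yᵀa₃ = 13 − (9·1 + 6·2) = 13 − 21 = -8.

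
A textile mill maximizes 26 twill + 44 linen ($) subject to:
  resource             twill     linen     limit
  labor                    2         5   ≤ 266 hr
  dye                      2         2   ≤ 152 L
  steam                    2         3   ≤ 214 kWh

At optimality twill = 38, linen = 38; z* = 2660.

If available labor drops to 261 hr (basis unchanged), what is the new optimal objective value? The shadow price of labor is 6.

2630

Δb = -5, so new z* = 2660 + (6)·(-5) = 2660 − 30 = 2630.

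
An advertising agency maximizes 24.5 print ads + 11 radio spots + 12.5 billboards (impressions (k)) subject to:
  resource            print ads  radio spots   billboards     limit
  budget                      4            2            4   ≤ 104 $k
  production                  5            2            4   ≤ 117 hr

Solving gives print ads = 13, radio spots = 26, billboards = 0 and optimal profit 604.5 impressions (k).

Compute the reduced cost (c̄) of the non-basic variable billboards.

-9.5

Both budget and production are binding at x*.
The binding rows give the dual system: 4·y_budget + 5·y_production = 24.5 and 2·y_budget + 2·y_production = 11.
This yields shadow prices y_budget = 3, y_production = 2.5.
Reduced cost of billboards: c₃ − yᵀa₃ = 12.5 − (3·4 + 2.5·4) = 12.5 − 22 = -9.5.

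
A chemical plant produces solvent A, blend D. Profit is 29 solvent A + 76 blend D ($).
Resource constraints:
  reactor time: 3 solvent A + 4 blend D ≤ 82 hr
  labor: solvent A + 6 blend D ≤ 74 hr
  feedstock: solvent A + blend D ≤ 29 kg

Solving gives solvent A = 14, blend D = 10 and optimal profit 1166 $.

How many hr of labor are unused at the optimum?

labor used = 1·14 + 6·10 = 74; slack = 74 − 74 = 0.

0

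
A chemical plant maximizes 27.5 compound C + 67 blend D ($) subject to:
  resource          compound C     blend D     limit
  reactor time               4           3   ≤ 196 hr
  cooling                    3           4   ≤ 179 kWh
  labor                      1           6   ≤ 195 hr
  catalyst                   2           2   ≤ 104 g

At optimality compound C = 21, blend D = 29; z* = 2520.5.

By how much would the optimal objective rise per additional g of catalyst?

0

Binding: cooling and labor. Non-binding: reactor time (25 unused), catalyst (4 unused).
By complementary slackness, y = 0 for the non-binding constraints.
The binding rows give the dual system: 3·y_cooling + 1·y_labor = 27.5 and 4·y_cooling + 6·y_labor = 67.
Solving: y_cooling = 7, y_labor = 6.5.
Shadow price of catalyst = 0.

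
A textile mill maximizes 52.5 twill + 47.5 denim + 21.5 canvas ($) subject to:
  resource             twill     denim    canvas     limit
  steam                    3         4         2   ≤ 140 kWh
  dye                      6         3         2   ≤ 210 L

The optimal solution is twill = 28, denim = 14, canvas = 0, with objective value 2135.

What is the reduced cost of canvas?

At the optimum: steam uses 140 of 140 (binding); dye uses 210 of 210 (binding).
The binding rows give the dual system: 3·y_steam + 6·y_dye = 52.5 and 4·y_steam + 3·y_dye = 47.5.
→ y_steam = 8.5 and y_dye = 4.5.
Reduced cost of canvas: c₃ − yᵀa₃ = 21.5 − (8.5·2 + 4.5·2) = 21.5 − 26 = -4.5.

-4.5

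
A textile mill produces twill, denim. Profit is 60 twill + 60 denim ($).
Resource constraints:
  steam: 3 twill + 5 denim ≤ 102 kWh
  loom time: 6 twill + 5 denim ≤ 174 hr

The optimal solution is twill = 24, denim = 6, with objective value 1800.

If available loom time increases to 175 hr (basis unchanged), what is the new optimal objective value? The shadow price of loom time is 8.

1808

Δb = 1, so new z* = 1800 + (8)·(1) = 1800 + 8 = 1808.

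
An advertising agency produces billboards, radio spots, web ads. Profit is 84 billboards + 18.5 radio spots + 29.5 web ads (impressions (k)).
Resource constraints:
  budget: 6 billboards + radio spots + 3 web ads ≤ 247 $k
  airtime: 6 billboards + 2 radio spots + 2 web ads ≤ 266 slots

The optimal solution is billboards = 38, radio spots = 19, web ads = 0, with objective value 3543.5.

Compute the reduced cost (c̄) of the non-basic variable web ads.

-8

Both budget and airtime are binding at x*.
Dual feasibility on the basic columns requires 6·y_budget + 6·y_airtime = 84, 1·y_budget + 2·y_airtime = 18.5.
This yields shadow prices y_budget = 9.5, y_airtime = 4.5.
Reduced cost of web ads: c₃ − yᵀa₃ = 29.5 − (9.5·3 + 4.5·2) = 29.5 − 37.5 = -8.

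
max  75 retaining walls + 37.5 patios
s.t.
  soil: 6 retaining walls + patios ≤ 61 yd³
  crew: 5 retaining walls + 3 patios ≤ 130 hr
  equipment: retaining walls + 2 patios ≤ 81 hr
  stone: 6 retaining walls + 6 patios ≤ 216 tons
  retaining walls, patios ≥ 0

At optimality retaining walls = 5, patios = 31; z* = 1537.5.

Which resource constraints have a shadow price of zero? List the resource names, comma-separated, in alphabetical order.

crew, equipment

soil: 61/61 (binding)
crew: 118/130 (slack 12)
equipment: 67/81 (slack 14)
stone: 216/216 (binding)
By complementary slackness, a constraint with positive slack has shadow price 0 → crew, equipment.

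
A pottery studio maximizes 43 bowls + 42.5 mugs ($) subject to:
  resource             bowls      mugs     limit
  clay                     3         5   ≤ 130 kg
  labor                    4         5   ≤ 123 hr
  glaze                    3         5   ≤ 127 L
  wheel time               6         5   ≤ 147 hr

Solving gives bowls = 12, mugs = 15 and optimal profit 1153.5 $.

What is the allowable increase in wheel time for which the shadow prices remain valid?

Binding constraints: labor, wheel time. The basis is B = [[4,5],[6,5]] with det -10.
Per unit increase in wheel time, x* moves by d = (0.5, -0.4).
The basis stays optimal until mugs reaches 0; allowable increase = 37.5 hr.

37.5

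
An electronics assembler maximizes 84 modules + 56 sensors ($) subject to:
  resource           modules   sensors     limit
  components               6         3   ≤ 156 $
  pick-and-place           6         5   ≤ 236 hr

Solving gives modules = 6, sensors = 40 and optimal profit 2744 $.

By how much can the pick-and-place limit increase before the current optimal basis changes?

Binding constraints: components, pick-and-place. The basis is B = [[6,3],[6,5]] with det 12.
Per unit increase in pick-and-place, x* moves by d = (-0.25, 0.5).
The basis stays optimal until modules reaches 0; allowable increase = 24 hr.

24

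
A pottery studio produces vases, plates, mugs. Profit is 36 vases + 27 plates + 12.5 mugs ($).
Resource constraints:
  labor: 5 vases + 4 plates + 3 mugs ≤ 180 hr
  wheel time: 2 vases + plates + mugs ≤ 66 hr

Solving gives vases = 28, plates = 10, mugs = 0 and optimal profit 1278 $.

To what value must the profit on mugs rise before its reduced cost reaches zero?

21

At the optimum: labor uses 180 of 180 (binding); wheel time uses 66 of 66 (binding).
Dual feasibility on the basic columns requires 5·y_labor + 2·y_wheel time = 36, 4·y_labor + 1·y_wheel time = 27.
Solving: y_labor = 6, y_wheel time = 3.
mugs enters the basis when its profit ≥ yᵀa₃ = 6·3 + 3·1 = 21.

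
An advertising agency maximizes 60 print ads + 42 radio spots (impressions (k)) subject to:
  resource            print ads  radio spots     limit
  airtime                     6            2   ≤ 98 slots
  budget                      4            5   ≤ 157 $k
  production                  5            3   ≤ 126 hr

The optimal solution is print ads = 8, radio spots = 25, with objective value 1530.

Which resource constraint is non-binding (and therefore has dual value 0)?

airtime: 98/98 (binding)
budget: 157/157 (binding)
production: 115/126 (slack 11)
By complementary slackness, a constraint with positive slack has shadow price 0 → production.

production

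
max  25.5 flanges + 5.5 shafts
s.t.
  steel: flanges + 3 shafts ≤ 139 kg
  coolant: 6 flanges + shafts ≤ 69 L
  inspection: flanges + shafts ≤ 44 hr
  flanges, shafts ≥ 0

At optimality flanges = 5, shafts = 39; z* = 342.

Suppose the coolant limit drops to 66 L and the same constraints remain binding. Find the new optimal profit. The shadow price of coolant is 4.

Δb = -3, so new z* = 342 + (4)·(-3) = 342 − 12 = 330.

330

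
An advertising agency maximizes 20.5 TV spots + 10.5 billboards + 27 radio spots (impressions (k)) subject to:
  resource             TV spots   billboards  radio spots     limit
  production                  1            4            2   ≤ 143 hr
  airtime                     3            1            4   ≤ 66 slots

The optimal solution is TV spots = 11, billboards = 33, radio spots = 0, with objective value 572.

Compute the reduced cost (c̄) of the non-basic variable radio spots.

-1

Check each constraint at x*: production 143/143 (tight); airtime 66/66 (tight).
The binding rows give the dual system: 1·y_production + 3·y_airtime = 20.5 and 4·y_production + 1·y_airtime = 10.5.
This yields shadow prices y_production = 1, y_airtime = 6.5.
Reduced cost of radio spots: c₃ − yᵀa₃ = 27 − (1·2 + 6.5·4) = 27 − 28 = -1.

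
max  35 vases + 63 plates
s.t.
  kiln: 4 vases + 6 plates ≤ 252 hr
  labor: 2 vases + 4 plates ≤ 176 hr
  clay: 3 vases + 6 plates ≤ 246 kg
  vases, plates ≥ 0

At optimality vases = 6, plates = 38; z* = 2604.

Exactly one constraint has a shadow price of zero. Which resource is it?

labor

kiln: 252/252 (binding)
labor: 164/176 (slack 12)
clay: 246/246 (binding)
By complementary slackness, a constraint with positive slack has shadow price 0 → labor.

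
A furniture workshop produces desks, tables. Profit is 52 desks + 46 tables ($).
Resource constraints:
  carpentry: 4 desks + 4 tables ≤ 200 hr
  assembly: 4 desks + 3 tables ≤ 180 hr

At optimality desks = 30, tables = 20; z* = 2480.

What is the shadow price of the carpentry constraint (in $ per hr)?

Both carpentry and assembly are binding at x*.
From A_Bᵀ y = c: 4·y_carpentry + 4·y_assembly = 52; 4·y_carpentry + 3·y_assembly = 46.
→ y_carpentry = 7 and y_assembly = 6.
Shadow price of carpentry = 7.

7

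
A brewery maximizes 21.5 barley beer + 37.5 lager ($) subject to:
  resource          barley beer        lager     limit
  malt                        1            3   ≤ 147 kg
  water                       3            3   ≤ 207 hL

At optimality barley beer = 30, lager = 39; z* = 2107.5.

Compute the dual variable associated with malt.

8

At the optimum: malt uses 147 of 147 (binding); water uses 207 of 207 (binding).
From A_Bᵀ y = c: 1·y_malt + 3·y_water = 21.5; 3·y_malt + 3·y_water = 37.5.
Solving: y_malt = 8, y_water = 4.5.
Shadow price of malt = 8.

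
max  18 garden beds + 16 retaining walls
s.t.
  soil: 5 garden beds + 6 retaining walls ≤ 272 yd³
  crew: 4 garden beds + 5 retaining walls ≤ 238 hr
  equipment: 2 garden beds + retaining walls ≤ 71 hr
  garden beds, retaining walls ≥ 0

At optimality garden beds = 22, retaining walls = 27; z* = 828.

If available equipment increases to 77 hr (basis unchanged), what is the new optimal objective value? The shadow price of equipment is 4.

852

Δb = 6, so new z* = 828 + (4)·(6) = 828 + 24 = 852.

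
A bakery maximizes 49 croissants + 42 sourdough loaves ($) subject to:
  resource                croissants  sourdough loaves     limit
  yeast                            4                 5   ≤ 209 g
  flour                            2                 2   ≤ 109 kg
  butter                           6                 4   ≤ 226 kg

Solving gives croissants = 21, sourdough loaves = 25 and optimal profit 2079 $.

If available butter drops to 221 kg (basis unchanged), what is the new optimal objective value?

2051.5

At the optimum: yeast uses 209 of 209 (binding); flour uses 92 of 109 (slack = 17); butter uses 226 of 226 (binding).
By complementary slackness, y = 0 for the non-binding constraint.
The binding rows give the dual system: 4·y_yeast + 6·y_butter = 49 and 5·y_yeast + 4·y_butter = 42.
This yields shadow prices y_yeast = 4, y_butter = 5.5.
Δz = y_butter·Δb = 5.5 × (-5) = -27.5, so new z* = 2079 − 27.5 = 2051.5.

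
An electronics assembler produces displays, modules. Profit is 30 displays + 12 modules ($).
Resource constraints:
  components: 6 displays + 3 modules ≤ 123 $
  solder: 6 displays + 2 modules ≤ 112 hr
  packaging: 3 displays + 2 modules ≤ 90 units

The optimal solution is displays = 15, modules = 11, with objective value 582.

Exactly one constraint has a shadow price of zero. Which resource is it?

components: 123/123 (binding)
solder: 112/112 (binding)
packaging: 67/90 (slack 23)
By complementary slackness, a constraint with positive slack has shadow price 0 → packaging.

packaging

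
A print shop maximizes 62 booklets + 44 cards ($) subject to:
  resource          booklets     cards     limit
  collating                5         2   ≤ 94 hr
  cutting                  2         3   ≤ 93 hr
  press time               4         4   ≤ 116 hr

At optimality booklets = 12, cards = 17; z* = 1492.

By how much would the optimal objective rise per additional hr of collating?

6

Binding: collating and press time. Non-binding: cutting (18 unused).
By complementary slackness, y = 0 for the non-binding constraint.
Dual feasibility on the basic columns requires 5·y_collating + 4·y_press time = 62, 2·y_collating + 4·y_press time = 44.
→ y_collating = 6 and y_press time = 8.
Shadow price of collating = 6.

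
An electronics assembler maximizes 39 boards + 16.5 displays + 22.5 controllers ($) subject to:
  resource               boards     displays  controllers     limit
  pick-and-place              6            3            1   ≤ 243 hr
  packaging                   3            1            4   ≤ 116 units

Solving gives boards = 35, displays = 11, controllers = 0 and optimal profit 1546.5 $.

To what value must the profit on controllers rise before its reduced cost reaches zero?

Check each constraint at x*: pick-and-place 243/243 (tight); packaging 116/116 (tight).
The binding rows give the dual system: 6·y_pick-and-place + 3·y_packaging = 39 and 3·y_pick-and-place + 1·y_packaging = 16.5.
This yields shadow prices y_pick-and-place = 3.5, y_packaging = 6.
controllers enters the basis when its profit ≥ yᵀa₃ = 3.5·1 + 6·4 = 27.5.

27.5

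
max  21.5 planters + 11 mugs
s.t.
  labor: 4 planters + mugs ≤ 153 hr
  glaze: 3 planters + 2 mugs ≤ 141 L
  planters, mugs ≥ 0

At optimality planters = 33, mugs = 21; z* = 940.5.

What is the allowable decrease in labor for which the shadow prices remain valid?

Binding constraints: labor, glaze. The basis is B = [[4,1],[3,2]] with det 5.
Per unit decrease in labor, x* moves by d = (-0.4, 0.6).
The basis stays optimal until planters reaches 0; allowable decrease = 82.5 hr.

82.5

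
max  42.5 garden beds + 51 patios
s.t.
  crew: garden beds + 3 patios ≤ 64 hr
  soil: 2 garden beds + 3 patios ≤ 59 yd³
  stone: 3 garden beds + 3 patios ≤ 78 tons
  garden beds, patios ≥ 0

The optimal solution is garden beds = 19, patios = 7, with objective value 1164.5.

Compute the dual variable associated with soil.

Binding: soil and stone. Non-binding: crew (24 unused).
Slack constraints have shadow price 0 (complementary slackness).
The binding rows give the dual system: 2·y_soil + 3·y_stone = 42.5 and 3·y_soil + 3·y_stone = 51.
Solving: y_soil = 8.5, y_stone = 8.5.
Shadow price of soil = 8.5.

8.5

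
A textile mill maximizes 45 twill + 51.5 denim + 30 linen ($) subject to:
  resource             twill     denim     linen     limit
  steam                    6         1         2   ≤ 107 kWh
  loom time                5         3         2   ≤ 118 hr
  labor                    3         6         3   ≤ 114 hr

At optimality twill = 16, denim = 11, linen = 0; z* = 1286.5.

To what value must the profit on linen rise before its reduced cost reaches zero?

At the optimum: steam uses 107 of 107 (binding); loom time uses 113 of 118 (slack = 5); labor uses 114 of 114 (binding).
Since loom time is not tight, its dual is 0.
From A_Bᵀ y = c: 6·y_steam + 3·y_labor = 45; 1·y_steam + 6·y_labor = 51.5.
Solving: y_steam = 3.5, y_labor = 8.
linen enters the basis when its profit ≥ yᵀa₃ = 3.5·2 + 8·3 = 31.

31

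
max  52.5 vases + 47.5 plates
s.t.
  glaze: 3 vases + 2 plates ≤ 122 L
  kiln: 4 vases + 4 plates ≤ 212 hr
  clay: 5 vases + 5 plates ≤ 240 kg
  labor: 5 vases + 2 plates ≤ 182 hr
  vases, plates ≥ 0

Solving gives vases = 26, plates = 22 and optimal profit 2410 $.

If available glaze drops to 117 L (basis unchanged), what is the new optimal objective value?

2385

Check each constraint at x*: glaze 122/122 (tight); kiln 192/212 (slack 20); clay 240/240 (tight); labor 174/182 (slack 8).
Slack constraints have shadow price 0 (complementary slackness).
The binding rows give the dual system: 3·y_glaze + 5·y_clay = 52.5 and 2·y_glaze + 5·y_clay = 47.5.
This yields shadow prices y_glaze = 5, y_clay = 7.5.
Δz = y_glaze·Δb = 5 × (-5) = -25, so new z* = 2410 − 25 = 2385.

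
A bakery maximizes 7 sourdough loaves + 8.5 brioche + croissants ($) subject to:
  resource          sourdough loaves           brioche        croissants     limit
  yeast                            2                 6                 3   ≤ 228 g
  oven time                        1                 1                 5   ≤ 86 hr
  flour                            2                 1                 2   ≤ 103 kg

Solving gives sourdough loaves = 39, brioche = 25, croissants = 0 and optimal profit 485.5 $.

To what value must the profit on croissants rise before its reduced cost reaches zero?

8

Check each constraint at x*: yeast 228/228 (tight); oven time 64/86 (slack 22); flour 103/103 (tight).
By complementary slackness, y = 0 for the non-binding constraint.
Dual feasibility on the basic columns requires 2·y_yeast + 2·y_flour = 7, 6·y_yeast + 1·y_flour = 8.5.
→ y_yeast = 1 and y_flour = 2.5.
croissants enters the basis when its profit ≥ yᵀa₃ = 1·3 + 2.5·2 = 8.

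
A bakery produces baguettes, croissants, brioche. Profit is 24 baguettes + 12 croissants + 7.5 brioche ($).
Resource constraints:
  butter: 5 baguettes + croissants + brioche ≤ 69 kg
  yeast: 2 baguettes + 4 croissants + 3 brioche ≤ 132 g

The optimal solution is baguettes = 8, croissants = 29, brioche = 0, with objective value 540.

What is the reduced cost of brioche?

-2.5

Check each constraint at x*: butter 69/69 (tight); yeast 132/132 (tight).
Dual feasibility on the basic columns requires 5·y_butter + 2·y_yeast = 24, 1·y_butter + 4·y_yeast = 12.
→ y_butter = 4 and y_yeast = 2.
Reduced cost of brioche: c₃ − yᵀa₃ = 7.5 − (4·1 + 2·3) = 7.5 − 10 = -2.5.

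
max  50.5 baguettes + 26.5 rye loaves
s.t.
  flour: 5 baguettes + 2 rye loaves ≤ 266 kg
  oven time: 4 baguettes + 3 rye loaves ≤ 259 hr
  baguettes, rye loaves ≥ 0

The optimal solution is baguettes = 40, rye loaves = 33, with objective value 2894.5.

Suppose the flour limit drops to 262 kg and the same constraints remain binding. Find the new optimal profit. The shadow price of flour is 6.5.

2868.5

Δb = -4, so new z* = 2894.5 + (6.5)·(-4) = 2894.5 − 26 = 2868.5.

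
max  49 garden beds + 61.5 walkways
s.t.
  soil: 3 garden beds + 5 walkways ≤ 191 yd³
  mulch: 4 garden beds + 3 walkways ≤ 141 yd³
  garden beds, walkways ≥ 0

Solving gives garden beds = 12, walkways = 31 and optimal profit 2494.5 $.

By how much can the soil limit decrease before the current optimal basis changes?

85.25

Binding constraints: soil, mulch. The basis is B = [[3,5],[4,3]] with det -11.
Per unit decrease in soil, x* moves by d = (0.2727, -0.3636).
The basis stays optimal until walkways reaches 0; allowable decrease = 85.25 yd³.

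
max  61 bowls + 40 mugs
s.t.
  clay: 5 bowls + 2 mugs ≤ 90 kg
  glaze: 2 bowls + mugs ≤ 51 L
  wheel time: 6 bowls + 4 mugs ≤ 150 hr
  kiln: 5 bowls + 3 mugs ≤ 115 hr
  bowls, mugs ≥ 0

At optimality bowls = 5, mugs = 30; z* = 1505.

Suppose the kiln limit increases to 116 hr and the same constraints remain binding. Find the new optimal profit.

1507

At the optimum: clay uses 85 of 90 (slack = 5); glaze uses 40 of 51 (slack = 11); wheel time uses 150 of 150 (binding); kiln uses 115 of 115 (binding).
Since clay, glaze are not tight, their duals are 0.
From A_Bᵀ y = c: 6·y_wheel time + 5·y_kiln = 61; 4·y_wheel time + 3·y_kiln = 40.
→ y_wheel time = 8.5 and y_kiln = 2.
Δz = y_kiln·Δb = 2 × (1) = 2, so new z* = 1505 + 2 = 1507.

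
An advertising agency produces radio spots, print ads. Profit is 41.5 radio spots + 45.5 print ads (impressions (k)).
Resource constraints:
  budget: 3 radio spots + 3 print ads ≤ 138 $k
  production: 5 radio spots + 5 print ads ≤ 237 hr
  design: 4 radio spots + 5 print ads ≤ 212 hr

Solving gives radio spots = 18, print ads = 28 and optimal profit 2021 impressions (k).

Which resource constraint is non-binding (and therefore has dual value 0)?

budget: 138/138 (binding)
production: 230/237 (slack 7)
design: 212/212 (binding)
By complementary slackness, a constraint with positive slack has shadow price 0 → production.

production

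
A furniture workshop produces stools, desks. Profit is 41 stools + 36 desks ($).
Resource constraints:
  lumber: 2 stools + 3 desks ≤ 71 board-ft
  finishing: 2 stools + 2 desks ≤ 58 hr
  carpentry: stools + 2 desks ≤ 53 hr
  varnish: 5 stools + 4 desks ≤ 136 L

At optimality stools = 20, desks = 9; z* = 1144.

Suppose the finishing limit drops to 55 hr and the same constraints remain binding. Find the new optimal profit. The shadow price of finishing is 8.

1120

Δb = -3, so new z* = 1144 + (8)·(-3) = 1144 − 24 = 1120.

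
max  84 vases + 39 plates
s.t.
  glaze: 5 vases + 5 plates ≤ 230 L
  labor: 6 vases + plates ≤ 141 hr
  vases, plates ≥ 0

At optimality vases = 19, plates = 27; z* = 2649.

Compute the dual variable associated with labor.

Check each constraint at x*: glaze 230/230 (tight); labor 141/141 (tight).
The binding rows give the dual system: 5·y_glaze + 6·y_labor = 84 and 5·y_glaze + 1·y_labor = 39.
→ y_glaze = 6 and y_labor = 9.
Shadow price of labor = 9.

9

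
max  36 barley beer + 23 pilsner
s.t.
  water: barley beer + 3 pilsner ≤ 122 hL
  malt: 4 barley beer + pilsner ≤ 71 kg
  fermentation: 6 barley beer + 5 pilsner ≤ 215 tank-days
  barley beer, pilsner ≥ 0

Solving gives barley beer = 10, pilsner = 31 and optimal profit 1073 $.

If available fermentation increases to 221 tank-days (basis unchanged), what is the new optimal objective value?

Check each constraint at x*: water 103/122 (slack 19); malt 71/71 (tight); fermentation 215/215 (tight).
Since water is not tight, its dual is 0.
From A_Bᵀ y = c: 4·y_malt + 6·y_fermentation = 36; 1·y_malt + 5·y_fermentation = 23.
→ y_malt = 3 and y_fermentation = 4.
Δz = y_fermentation·Δb = 4 × (6) = 24, so new z* = 1073 + 24 = 1097.

1097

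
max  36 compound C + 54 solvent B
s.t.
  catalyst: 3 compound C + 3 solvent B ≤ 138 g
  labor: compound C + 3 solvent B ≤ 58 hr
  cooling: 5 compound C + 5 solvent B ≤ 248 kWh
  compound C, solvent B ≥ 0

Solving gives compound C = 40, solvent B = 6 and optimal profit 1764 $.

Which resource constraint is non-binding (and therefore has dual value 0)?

catalyst: 138/138 (binding)
labor: 58/58 (binding)
cooling: 230/248 (slack 18)
By complementary slackness, a constraint with positive slack has shadow price 0 → cooling.

cooling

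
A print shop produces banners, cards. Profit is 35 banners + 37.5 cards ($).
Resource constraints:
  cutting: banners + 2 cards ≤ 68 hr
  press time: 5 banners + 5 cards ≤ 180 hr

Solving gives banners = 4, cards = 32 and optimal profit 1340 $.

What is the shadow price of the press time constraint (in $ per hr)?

6.5

At the optimum: cutting uses 68 of 68 (binding); press time uses 180 of 180 (binding).
From A_Bᵀ y = c: 1·y_cutting + 5·y_press time = 35; 2·y_cutting + 5·y_press time = 37.5.
Solving: y_cutting = 2.5, y_press time = 6.5.
Shadow price of press time = 6.5.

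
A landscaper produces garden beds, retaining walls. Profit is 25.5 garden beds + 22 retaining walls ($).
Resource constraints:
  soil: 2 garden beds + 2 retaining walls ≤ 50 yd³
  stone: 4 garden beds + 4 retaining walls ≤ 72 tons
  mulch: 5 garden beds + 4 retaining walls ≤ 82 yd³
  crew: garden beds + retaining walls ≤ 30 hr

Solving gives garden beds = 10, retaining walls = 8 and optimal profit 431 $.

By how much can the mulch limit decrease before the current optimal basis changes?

Binding constraints: stone, mulch. The basis is B = [[4,4],[5,4]] with det -4.
Per unit decrease in mulch, x* moves by d = (-1, 1).
The basis stays optimal until garden beds reaches 0; allowable decrease = 10 yd³.

10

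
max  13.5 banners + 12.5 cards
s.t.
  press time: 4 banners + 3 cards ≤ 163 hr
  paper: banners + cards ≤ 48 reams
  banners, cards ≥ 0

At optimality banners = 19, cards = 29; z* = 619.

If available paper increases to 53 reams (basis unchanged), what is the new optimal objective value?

At the optimum: press time uses 163 of 163 (binding); paper uses 48 of 48 (binding).
From A_Bᵀ y = c: 4·y_press time + 1·y_paper = 13.5; 3·y_press time + 1·y_paper = 12.5.
→ y_press time = 1 and y_paper = 9.5.
Δz = y_paper·Δb = 9.5 × (5) = 47.5, so new z* = 619 + 47.5 = 666.5.

666.5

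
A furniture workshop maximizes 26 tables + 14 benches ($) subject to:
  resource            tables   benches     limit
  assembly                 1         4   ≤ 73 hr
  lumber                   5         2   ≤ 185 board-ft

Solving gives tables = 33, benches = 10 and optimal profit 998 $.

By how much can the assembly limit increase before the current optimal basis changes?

297

Binding constraints: assembly, lumber. The basis is B = [[1,4],[5,2]] with det -18.
Per unit increase in assembly, x* moves by d = (-0.1111, 0.2778).
The basis stays optimal until tables reaches 0; allowable increase = 297 hr.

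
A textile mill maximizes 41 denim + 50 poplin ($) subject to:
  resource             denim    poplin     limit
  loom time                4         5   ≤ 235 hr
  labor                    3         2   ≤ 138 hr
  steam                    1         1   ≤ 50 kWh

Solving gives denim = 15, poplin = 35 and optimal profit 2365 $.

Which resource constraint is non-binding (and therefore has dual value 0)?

loom time: 235/235 (binding)
labor: 115/138 (slack 23)
steam: 50/50 (binding)
By complementary slackness, a constraint with positive slack has shadow price 0 → labor.

labor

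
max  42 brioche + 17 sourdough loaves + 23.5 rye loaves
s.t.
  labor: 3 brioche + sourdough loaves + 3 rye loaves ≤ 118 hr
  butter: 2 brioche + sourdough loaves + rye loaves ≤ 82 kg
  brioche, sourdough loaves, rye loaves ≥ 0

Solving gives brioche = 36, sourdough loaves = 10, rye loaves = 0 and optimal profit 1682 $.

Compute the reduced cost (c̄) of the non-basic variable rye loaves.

At the optimum: labor uses 118 of 118 (binding); butter uses 82 of 82 (binding).
The binding rows give the dual system: 3·y_labor + 2·y_butter = 42 and 1·y_labor + 1·y_butter = 17.
→ y_labor = 8 and y_butter = 9.
Reduced cost of rye loaves: c₃ − yᵀa₃ = 23.5 − (8·3 + 9·1) = 23.5 − 33 = -9.5.

-9.5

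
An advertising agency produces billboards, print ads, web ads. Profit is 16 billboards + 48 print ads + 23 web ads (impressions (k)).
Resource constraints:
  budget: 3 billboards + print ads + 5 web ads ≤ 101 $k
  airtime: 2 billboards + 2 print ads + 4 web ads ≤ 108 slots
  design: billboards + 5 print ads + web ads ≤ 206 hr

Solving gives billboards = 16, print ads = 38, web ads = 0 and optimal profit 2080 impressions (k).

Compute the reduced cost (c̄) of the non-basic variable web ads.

Check each constraint at x*: budget 86/101 (slack 15); airtime 108/108 (tight); design 206/206 (tight).
By complementary slackness, y = 0 for the non-binding constraint.
From A_Bᵀ y = c: 2·y_airtime + 1·y_design = 16; 2·y_airtime + 5·y_design = 48.
→ y_airtime = 4 and y_design = 8.
Reduced cost of web ads: c₃ − yᵀa₃ = 23 − (4·4 + 8·1) = 23 − 24 = -1.

-1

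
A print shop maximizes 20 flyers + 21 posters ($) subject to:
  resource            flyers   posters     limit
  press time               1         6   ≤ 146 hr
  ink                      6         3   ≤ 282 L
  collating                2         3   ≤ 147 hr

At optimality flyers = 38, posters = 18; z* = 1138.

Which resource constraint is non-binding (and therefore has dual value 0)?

collating

press time: 146/146 (binding)
ink: 282/282 (binding)
collating: 130/147 (slack 17)
By complementary slackness, a constraint with positive slack has shadow price 0 → collating.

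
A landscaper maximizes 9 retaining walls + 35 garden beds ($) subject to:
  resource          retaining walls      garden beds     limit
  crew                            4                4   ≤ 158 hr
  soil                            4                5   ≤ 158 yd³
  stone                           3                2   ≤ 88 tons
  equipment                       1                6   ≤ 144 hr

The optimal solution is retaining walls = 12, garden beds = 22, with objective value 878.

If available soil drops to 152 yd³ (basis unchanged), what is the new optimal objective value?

Check each constraint at x*: crew 136/158 (slack 22); soil 158/158 (tight); stone 80/88 (slack 8); equipment 144/144 (tight).
Slack constraints have shadow price 0 (complementary slackness).
Dual feasibility on the basic columns requires 4·y_soil + 1·y_equipment = 9, 5·y_soil + 6·y_equipment = 35.
→ y_soil = 1 and y_equipment = 5.
Δz = y_soil·Δb = 1 × (-6) = -6, so new z* = 878 − 6 = 872.

872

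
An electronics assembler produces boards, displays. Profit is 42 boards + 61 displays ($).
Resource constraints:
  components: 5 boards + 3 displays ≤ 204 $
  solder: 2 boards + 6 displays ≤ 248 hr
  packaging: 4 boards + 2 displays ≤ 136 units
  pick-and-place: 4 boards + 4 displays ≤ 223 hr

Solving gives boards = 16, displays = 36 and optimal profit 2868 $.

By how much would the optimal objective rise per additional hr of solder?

8

Binding: solder and packaging. Non-binding: components (16 unused), pick-and-place (15 unused).
By complementary slackness, y = 0 for the non-binding constraints.
From A_Bᵀ y = c: 2·y_solder + 4·y_packaging = 42; 6·y_solder + 2·y_packaging = 61.
Solving: y_solder = 8, y_packaging = 6.5.
Shadow price of solder = 8.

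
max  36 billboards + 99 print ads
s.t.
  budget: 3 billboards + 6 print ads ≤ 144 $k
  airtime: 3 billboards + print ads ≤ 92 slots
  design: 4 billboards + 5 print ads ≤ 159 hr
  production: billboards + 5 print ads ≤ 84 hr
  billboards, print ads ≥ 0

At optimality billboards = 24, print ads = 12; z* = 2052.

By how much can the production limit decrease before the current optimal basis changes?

Binding constraints: budget, production. The basis is B = [[3,6],[1,5]] with det 9.
Per unit decrease in production, x* moves by d = (0.6667, -0.3333).
The basis stays optimal until design becomes binding; allowable decrease = 3 hr.

3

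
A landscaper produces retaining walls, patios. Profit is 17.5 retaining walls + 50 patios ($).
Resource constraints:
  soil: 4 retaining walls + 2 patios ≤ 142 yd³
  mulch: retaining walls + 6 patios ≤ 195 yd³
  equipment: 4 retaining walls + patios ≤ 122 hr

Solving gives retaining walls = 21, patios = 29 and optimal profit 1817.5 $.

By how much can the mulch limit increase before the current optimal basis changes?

Binding constraints: soil, mulch. The basis is B = [[4,2],[1,6]] with det 22.
Per unit increase in mulch, x* moves by d = (-0.0909, 0.1818).
The basis stays optimal until retaining walls reaches 0; allowable increase = 231 yd³.

231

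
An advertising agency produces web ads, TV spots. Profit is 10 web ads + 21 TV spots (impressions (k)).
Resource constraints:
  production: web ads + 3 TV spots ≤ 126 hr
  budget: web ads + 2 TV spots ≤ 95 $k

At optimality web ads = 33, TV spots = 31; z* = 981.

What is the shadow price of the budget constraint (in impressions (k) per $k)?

At the optimum: production uses 126 of 126 (binding); budget uses 95 of 95 (binding).
Dual feasibility on the basic columns requires 1·y_production + 1·y_budget = 10, 3·y_production + 2·y_budget = 21.
This yields shadow prices y_production = 1, y_budget = 9.
Shadow price of budget = 9.

9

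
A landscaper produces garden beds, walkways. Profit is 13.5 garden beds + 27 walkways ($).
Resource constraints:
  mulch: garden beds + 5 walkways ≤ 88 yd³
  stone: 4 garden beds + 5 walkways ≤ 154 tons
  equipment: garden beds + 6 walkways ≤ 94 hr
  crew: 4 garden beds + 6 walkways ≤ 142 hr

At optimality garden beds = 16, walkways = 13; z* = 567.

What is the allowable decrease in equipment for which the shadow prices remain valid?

Binding constraints: equipment, crew. The basis is B = [[1,6],[4,6]] with det -18.
Per unit decrease in equipment, x* moves by d = (0.3333, -0.2222).
The basis stays optimal until walkways reaches 0; allowable decrease = 58.5 hr.

58.5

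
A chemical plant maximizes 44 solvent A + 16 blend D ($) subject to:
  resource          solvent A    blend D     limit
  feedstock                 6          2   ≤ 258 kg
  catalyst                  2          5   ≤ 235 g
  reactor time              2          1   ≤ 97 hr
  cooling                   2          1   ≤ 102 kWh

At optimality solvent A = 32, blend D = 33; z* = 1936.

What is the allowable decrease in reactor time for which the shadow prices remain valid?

11

Binding constraints: feedstock, reactor time. The basis is B = [[6,2],[2,1]] with det 2.
Per unit decrease in reactor time, x* moves by d = (1, -3).
The basis stays optimal until blend D reaches 0; allowable decrease = 11 hr.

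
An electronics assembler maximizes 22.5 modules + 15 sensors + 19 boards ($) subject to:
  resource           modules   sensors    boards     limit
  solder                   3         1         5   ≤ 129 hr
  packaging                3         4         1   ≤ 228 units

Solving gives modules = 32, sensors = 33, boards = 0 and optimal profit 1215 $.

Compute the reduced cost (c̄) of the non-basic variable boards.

At the optimum: solder uses 129 of 129 (binding); packaging uses 228 of 228 (binding).
The binding rows give the dual system: 3·y_solder + 3·y_packaging = 22.5 and 1·y_solder + 4·y_packaging = 15.
This yields shadow prices y_solder = 5, y_packaging = 2.5.
Reduced cost of boards: c₃ − yᵀa₃ = 19 − (5·5 + 2.5·1) = 19 − 27.5 = -8.5.

-8.5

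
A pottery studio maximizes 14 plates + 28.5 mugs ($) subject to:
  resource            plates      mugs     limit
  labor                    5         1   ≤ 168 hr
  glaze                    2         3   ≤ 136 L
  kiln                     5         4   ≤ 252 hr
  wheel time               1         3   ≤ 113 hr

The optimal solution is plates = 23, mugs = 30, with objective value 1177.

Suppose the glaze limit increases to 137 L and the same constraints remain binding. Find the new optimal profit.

At the optimum: labor uses 145 of 168 (slack = 23); glaze uses 136 of 136 (binding); kiln uses 235 of 252 (slack = 17); wheel time uses 113 of 113 (binding).
Slack constraints have shadow price 0 (complementary slackness).
From A_Bᵀ y = c: 2·y_glaze + 1·y_wheel time = 14; 3·y_glaze + 3·y_wheel time = 28.5.
→ y_glaze = 4.5 and y_wheel time = 5.
Δz = y_glaze·Δb = 4.5 × (1) = 4.5, so new z* = 1177 + 4.5 = 1181.5.

1181.5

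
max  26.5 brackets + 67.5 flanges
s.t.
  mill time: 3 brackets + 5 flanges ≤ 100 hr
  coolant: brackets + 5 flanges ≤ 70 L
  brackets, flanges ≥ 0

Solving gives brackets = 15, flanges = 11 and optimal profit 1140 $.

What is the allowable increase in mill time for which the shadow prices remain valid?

110

Binding constraints: mill time, coolant. The basis is B = [[3,5],[1,5]] with det 10.
Per unit increase in mill time, x* moves by d = (0.5, -0.1).
The basis stays optimal until flanges reaches 0; allowable increase = 110 hr.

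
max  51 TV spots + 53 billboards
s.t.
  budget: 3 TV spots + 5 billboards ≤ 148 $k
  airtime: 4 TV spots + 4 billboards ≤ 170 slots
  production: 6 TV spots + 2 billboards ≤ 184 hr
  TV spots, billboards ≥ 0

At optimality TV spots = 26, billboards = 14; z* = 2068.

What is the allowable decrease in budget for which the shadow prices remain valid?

56

Binding constraints: budget, production. The basis is B = [[3,5],[6,2]] with det -24.
Per unit decrease in budget, x* moves by d = (0.0833, -0.25).
The basis stays optimal until billboards reaches 0; allowable decrease = 56 $k.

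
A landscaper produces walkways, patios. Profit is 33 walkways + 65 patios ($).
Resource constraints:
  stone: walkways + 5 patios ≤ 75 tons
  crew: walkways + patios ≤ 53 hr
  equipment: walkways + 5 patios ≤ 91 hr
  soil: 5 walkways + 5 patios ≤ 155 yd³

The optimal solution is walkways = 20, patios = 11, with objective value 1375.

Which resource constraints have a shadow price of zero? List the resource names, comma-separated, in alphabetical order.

stone: 75/75 (binding)
crew: 31/53 (slack 22)
equipment: 75/91 (slack 16)
soil: 155/155 (binding)
By complementary slackness, a constraint with positive slack has shadow price 0 → crew, equipment.

crew, equipment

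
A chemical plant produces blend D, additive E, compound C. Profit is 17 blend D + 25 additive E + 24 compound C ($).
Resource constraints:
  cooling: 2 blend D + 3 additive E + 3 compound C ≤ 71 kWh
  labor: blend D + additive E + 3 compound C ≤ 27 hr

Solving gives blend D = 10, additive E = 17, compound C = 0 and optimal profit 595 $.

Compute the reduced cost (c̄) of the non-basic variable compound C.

-3

At the optimum: cooling uses 71 of 71 (binding); labor uses 27 of 27 (binding).
Dual feasibility on the basic columns requires 2·y_cooling + 1·y_labor = 17, 3·y_cooling + 1·y_labor = 25.
Solving: y_cooling = 8, y_labor = 1.
Reduced cost of compound C: c₃ − yᵀa₃ = 24 − (8·3 + 1·3) = 24 − 27 = -3.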